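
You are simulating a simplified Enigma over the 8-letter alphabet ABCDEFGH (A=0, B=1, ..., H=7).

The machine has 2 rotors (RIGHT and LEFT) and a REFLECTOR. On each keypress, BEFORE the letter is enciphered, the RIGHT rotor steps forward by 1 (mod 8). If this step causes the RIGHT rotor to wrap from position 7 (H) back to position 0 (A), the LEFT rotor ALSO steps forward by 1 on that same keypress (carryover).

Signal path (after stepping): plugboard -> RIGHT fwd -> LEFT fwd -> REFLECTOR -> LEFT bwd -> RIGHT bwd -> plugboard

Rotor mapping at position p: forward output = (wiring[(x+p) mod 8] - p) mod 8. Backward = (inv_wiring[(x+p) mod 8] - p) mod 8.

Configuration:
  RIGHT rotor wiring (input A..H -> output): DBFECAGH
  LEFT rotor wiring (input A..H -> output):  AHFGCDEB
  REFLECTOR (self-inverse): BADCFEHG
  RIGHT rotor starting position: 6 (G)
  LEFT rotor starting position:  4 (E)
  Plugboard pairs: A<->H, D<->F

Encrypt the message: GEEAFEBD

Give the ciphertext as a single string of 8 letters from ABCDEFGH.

Char 1 ('G'): step: R->7, L=4; G->plug->G->R->B->L->H->refl->G->L'->A->R'->A->plug->H
Char 2 ('E'): step: R->0, L->5 (L advanced); E->plug->E->R->C->L->E->refl->F->L'->H->R'->H->plug->A
Char 3 ('E'): step: R->1, L=5; E->plug->E->R->H->L->F->refl->E->L'->C->R'->H->plug->A
Char 4 ('A'): step: R->2, L=5; A->plug->H->R->H->L->F->refl->E->L'->C->R'->B->plug->B
Char 5 ('F'): step: R->3, L=5; F->plug->D->R->D->L->D->refl->C->L'->E->R'->E->plug->E
Char 6 ('E'): step: R->4, L=5; E->plug->E->R->H->L->F->refl->E->L'->C->R'->C->plug->C
Char 7 ('B'): step: R->5, L=5; B->plug->B->R->B->L->H->refl->G->L'->A->R'->F->plug->D
Char 8 ('D'): step: R->6, L=5; D->plug->F->R->G->L->B->refl->A->L'->F->R'->C->plug->C

Answer: HAABECDC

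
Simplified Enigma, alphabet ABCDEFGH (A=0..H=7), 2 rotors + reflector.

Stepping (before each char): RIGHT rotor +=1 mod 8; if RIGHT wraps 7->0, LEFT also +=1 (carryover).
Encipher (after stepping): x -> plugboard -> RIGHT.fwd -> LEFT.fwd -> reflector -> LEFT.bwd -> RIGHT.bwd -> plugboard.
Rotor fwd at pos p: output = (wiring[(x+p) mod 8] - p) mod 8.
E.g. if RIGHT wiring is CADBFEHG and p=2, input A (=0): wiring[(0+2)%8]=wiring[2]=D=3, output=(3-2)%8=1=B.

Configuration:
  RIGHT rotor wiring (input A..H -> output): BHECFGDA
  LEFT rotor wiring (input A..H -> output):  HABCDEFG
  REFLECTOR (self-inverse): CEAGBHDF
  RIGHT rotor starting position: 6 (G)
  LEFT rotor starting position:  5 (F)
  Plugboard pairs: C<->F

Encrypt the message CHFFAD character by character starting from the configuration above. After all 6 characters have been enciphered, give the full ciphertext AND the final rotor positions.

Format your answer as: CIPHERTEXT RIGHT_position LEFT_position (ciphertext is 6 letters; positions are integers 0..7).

Char 1 ('C'): step: R->7, L=5; C->plug->F->R->G->L->F->refl->H->L'->A->R'->C->plug->F
Char 2 ('H'): step: R->0, L->6 (L advanced); H->plug->H->R->A->L->H->refl->F->L'->G->R'->F->plug->C
Char 3 ('F'): step: R->1, L=6; F->plug->C->R->B->L->A->refl->C->L'->D->R'->B->plug->B
Char 4 ('F'): step: R->2, L=6; F->plug->C->R->D->L->C->refl->A->L'->B->R'->E->plug->E
Char 5 ('A'): step: R->3, L=6; A->plug->A->R->H->L->G->refl->D->L'->E->R'->G->plug->G
Char 6 ('D'): step: R->4, L=6; D->plug->D->R->E->L->D->refl->G->L'->H->R'->C->plug->F
Final: ciphertext=FCBEGF, RIGHT=4, LEFT=6

Answer: FCBEGF 4 6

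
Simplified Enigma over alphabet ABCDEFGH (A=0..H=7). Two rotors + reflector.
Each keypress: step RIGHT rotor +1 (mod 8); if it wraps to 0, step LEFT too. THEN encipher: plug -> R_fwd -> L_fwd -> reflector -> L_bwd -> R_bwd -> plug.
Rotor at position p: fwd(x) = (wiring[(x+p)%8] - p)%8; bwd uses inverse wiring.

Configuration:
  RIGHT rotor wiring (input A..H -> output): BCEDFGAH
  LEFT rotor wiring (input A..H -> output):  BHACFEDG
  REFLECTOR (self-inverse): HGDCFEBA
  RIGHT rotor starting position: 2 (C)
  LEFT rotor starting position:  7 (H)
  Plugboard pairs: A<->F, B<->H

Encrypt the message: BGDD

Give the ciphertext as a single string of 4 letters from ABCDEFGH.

Char 1 ('B'): step: R->3, L=7; B->plug->H->R->B->L->C->refl->D->L'->E->R'->E->plug->E
Char 2 ('G'): step: R->4, L=7; G->plug->G->R->A->L->H->refl->A->L'->C->R'->B->plug->H
Char 3 ('D'): step: R->5, L=7; D->plug->D->R->E->L->D->refl->C->L'->B->R'->A->plug->F
Char 4 ('D'): step: R->6, L=7; D->plug->D->R->E->L->D->refl->C->L'->B->R'->B->plug->H

Answer: EHFH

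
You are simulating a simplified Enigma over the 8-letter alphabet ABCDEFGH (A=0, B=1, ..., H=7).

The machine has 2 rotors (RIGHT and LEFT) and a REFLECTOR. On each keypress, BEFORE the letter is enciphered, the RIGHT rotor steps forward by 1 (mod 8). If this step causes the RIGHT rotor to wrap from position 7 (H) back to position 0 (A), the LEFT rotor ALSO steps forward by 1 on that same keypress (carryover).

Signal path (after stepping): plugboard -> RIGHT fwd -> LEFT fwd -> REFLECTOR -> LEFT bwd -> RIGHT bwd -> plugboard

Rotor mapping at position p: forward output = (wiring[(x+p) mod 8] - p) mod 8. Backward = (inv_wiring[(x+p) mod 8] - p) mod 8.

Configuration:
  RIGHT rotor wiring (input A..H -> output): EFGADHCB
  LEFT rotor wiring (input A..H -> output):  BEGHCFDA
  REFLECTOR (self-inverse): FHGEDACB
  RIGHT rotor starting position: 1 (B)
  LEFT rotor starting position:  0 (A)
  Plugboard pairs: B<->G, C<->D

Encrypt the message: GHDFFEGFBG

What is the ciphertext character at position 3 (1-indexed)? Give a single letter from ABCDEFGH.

Char 1 ('G'): step: R->2, L=0; G->plug->B->R->G->L->D->refl->E->L'->B->R'->C->plug->D
Char 2 ('H'): step: R->3, L=0; H->plug->H->R->D->L->H->refl->B->L'->A->R'->B->plug->G
Char 3 ('D'): step: R->4, L=0; D->plug->C->R->G->L->D->refl->E->L'->B->R'->F->plug->F

F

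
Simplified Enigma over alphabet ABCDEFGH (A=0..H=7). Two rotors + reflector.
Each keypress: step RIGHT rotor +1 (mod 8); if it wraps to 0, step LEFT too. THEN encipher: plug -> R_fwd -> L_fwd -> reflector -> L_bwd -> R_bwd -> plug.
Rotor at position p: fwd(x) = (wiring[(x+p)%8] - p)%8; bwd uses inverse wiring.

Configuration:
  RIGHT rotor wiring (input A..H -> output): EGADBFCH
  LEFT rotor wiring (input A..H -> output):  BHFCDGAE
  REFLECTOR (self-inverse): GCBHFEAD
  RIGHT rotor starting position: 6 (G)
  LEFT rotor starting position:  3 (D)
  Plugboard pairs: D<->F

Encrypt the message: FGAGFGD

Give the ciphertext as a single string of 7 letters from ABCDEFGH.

Char 1 ('F'): step: R->7, L=3; F->plug->D->R->B->L->A->refl->G->L'->F->R'->B->plug->B
Char 2 ('G'): step: R->0, L->4 (L advanced); G->plug->G->R->C->L->E->refl->F->L'->E->R'->A->plug->A
Char 3 ('A'): step: R->1, L=4; A->plug->A->R->F->L->D->refl->H->L'->A->R'->D->plug->F
Char 4 ('G'): step: R->2, L=4; G->plug->G->R->C->L->E->refl->F->L'->E->R'->H->plug->H
Char 5 ('F'): step: R->3, L=4; F->plug->D->R->H->L->G->refl->A->L'->D->R'->G->plug->G
Char 6 ('G'): step: R->4, L=4; G->plug->G->R->E->L->F->refl->E->L'->C->R'->F->plug->D
Char 7 ('D'): step: R->5, L=4; D->plug->F->R->D->L->A->refl->G->L'->H->R'->D->plug->F

Answer: BAFHGDF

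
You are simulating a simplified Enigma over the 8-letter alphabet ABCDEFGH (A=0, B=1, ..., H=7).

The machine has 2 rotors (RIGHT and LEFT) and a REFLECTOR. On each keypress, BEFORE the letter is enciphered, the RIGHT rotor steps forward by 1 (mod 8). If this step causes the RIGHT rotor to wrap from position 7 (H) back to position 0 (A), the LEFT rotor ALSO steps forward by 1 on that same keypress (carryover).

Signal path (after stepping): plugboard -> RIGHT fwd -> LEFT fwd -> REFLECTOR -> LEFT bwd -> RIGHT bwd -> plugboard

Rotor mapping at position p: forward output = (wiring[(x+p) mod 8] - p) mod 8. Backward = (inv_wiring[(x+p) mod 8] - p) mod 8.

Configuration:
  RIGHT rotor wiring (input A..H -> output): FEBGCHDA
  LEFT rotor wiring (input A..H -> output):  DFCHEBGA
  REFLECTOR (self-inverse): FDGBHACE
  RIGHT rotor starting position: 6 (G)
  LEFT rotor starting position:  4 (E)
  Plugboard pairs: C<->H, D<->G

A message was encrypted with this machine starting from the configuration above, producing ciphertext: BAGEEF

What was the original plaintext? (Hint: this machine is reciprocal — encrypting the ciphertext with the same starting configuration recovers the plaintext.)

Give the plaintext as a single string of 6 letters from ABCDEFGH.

Answer: GBFCHH

Derivation:
Char 1 ('B'): step: R->7, L=4; B->plug->B->R->G->L->G->refl->C->L'->C->R'->D->plug->G
Char 2 ('A'): step: R->0, L->5 (L advanced); A->plug->A->R->F->L->F->refl->A->L'->E->R'->B->plug->B
Char 3 ('G'): step: R->1, L=5; G->plug->D->R->B->L->B->refl->D->L'->C->R'->F->plug->F
Char 4 ('E'): step: R->2, L=5; E->plug->E->R->B->L->B->refl->D->L'->C->R'->H->plug->C
Char 5 ('E'): step: R->3, L=5; E->plug->E->R->F->L->F->refl->A->L'->E->R'->C->plug->H
Char 6 ('F'): step: R->4, L=5; F->plug->F->R->A->L->E->refl->H->L'->H->R'->C->plug->H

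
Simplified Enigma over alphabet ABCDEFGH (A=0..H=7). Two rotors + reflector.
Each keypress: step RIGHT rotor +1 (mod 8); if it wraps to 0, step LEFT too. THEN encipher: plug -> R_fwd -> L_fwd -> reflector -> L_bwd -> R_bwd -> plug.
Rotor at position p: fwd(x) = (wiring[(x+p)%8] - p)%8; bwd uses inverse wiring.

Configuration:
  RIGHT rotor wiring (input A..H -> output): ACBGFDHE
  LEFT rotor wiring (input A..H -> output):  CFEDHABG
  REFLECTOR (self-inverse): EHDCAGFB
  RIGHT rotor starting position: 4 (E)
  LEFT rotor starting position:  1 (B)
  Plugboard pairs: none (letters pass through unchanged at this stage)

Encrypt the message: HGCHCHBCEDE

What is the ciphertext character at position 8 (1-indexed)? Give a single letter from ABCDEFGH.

Char 1 ('H'): step: R->5, L=1; H->plug->H->R->A->L->E->refl->A->L'->F->R'->E->plug->E
Char 2 ('G'): step: R->6, L=1; G->plug->G->R->H->L->B->refl->H->L'->E->R'->D->plug->D
Char 3 ('C'): step: R->7, L=1; C->plug->C->R->D->L->G->refl->F->L'->G->R'->F->plug->F
Char 4 ('H'): step: R->0, L->2 (L advanced); H->plug->H->R->E->L->H->refl->B->L'->B->R'->C->plug->C
Char 5 ('C'): step: R->1, L=2; C->plug->C->R->F->L->E->refl->A->L'->G->R'->F->plug->F
Char 6 ('H'): step: R->2, L=2; H->plug->H->R->A->L->C->refl->D->L'->H->R'->A->plug->A
Char 7 ('B'): step: R->3, L=2; B->plug->B->R->C->L->F->refl->G->L'->D->R'->A->plug->A
Char 8 ('C'): step: R->4, L=2; C->plug->C->R->D->L->G->refl->F->L'->C->R'->H->plug->H

H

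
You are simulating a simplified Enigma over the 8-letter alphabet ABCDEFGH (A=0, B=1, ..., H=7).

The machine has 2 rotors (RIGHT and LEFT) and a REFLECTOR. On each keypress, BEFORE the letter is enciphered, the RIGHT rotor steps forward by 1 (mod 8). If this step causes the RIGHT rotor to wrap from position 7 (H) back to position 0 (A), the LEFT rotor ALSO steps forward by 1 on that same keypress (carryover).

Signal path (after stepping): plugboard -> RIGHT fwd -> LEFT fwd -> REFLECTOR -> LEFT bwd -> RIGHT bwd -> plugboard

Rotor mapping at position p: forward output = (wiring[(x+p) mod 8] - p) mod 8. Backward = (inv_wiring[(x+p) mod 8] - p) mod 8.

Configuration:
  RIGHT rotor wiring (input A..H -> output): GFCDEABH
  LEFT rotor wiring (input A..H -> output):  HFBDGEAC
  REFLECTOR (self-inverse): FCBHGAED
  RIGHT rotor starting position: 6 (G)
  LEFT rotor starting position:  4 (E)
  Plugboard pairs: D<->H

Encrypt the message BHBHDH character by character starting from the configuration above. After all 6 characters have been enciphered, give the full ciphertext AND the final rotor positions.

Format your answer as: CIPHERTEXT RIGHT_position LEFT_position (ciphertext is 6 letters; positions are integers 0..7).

Answer: EDFFFD 4 5

Derivation:
Char 1 ('B'): step: R->7, L=4; B->plug->B->R->H->L->H->refl->D->L'->E->R'->E->plug->E
Char 2 ('H'): step: R->0, L->5 (L advanced); H->plug->D->R->D->L->C->refl->B->L'->H->R'->H->plug->D
Char 3 ('B'): step: R->1, L=5; B->plug->B->R->B->L->D->refl->H->L'->A->R'->F->plug->F
Char 4 ('H'): step: R->2, L=5; H->plug->D->R->G->L->G->refl->E->L'->F->R'->F->plug->F
Char 5 ('D'): step: R->3, L=5; D->plug->H->R->H->L->B->refl->C->L'->D->R'->F->plug->F
Char 6 ('H'): step: R->4, L=5; H->plug->D->R->D->L->C->refl->B->L'->H->R'->H->plug->D
Final: ciphertext=EDFFFD, RIGHT=4, LEFT=5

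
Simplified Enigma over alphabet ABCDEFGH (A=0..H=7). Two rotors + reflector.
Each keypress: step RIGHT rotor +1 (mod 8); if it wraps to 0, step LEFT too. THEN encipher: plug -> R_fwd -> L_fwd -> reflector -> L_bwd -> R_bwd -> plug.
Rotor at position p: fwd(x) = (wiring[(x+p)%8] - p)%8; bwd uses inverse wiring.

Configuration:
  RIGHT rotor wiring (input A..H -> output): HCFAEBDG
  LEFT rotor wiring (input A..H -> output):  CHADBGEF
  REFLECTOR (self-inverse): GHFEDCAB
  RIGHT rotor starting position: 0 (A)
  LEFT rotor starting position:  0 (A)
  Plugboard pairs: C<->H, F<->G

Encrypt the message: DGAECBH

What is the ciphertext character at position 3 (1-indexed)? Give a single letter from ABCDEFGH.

Char 1 ('D'): step: R->1, L=0; D->plug->D->R->D->L->D->refl->E->L'->G->R'->H->plug->C
Char 2 ('G'): step: R->2, L=0; G->plug->F->R->E->L->B->refl->H->L'->B->R'->E->plug->E
Char 3 ('A'): step: R->3, L=0; A->plug->A->R->F->L->G->refl->A->L'->C->R'->H->plug->C

C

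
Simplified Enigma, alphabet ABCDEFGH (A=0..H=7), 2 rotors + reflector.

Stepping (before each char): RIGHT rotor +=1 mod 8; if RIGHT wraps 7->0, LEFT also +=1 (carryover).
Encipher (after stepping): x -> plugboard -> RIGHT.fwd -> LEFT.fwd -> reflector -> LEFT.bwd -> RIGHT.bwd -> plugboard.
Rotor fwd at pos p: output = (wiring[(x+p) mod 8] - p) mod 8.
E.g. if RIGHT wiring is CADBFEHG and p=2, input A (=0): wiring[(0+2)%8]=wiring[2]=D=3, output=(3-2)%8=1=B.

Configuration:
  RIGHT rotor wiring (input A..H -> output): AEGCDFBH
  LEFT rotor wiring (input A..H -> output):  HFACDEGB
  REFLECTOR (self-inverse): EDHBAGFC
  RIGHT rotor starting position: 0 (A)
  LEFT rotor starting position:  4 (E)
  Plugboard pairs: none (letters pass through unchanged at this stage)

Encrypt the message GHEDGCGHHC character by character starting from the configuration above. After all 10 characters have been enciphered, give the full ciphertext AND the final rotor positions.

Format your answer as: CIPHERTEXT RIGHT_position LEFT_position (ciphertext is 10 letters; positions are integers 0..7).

Answer: CBFABEBCGF 2 5

Derivation:
Char 1 ('G'): step: R->1, L=4; G->plug->G->R->G->L->E->refl->A->L'->B->R'->C->plug->C
Char 2 ('H'): step: R->2, L=4; H->plug->H->R->C->L->C->refl->H->L'->A->R'->B->plug->B
Char 3 ('E'): step: R->3, L=4; E->plug->E->R->E->L->D->refl->B->L'->F->R'->F->plug->F
Char 4 ('D'): step: R->4, L=4; D->plug->D->R->D->L->F->refl->G->L'->H->R'->A->plug->A
Char 5 ('G'): step: R->5, L=4; G->plug->G->R->F->L->B->refl->D->L'->E->R'->B->plug->B
Char 6 ('C'): step: R->6, L=4; C->plug->C->R->C->L->C->refl->H->L'->A->R'->E->plug->E
Char 7 ('G'): step: R->7, L=4; G->plug->G->R->G->L->E->refl->A->L'->B->R'->B->plug->B
Char 8 ('H'): step: R->0, L->5 (L advanced); H->plug->H->R->H->L->G->refl->F->L'->G->R'->C->plug->C
Char 9 ('H'): step: R->1, L=5; H->plug->H->R->H->L->G->refl->F->L'->G->R'->G->plug->G
Char 10 ('C'): step: R->2, L=5; C->plug->C->R->B->L->B->refl->D->L'->F->R'->F->plug->F
Final: ciphertext=CBFABEBCGF, RIGHT=2, LEFT=5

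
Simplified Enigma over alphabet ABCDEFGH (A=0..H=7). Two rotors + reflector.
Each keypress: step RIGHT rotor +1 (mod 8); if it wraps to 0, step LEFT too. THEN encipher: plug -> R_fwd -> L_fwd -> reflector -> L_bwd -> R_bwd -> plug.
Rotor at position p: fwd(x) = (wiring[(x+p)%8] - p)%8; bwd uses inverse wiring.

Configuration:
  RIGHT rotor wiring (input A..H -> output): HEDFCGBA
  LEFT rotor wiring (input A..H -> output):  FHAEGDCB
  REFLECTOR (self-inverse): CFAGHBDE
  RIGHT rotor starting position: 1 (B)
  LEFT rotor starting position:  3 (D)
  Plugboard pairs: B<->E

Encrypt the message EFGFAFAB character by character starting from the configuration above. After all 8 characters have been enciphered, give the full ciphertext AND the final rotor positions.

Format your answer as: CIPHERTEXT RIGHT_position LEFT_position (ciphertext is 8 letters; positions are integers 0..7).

Answer: FGFCDBHE 1 4

Derivation:
Char 1 ('E'): step: R->2, L=3; E->plug->B->R->D->L->H->refl->E->L'->G->R'->F->plug->F
Char 2 ('F'): step: R->3, L=3; F->plug->F->R->E->L->G->refl->D->L'->B->R'->G->plug->G
Char 3 ('G'): step: R->4, L=3; G->plug->G->R->H->L->F->refl->B->L'->A->R'->F->plug->F
Char 4 ('F'): step: R->5, L=3; F->plug->F->R->G->L->E->refl->H->L'->D->R'->C->plug->C
Char 5 ('A'): step: R->6, L=3; A->plug->A->R->D->L->H->refl->E->L'->G->R'->D->plug->D
Char 6 ('F'): step: R->7, L=3; F->plug->F->R->D->L->H->refl->E->L'->G->R'->E->plug->B
Char 7 ('A'): step: R->0, L->4 (L advanced); A->plug->A->R->H->L->A->refl->C->L'->A->R'->H->plug->H
Char 8 ('B'): step: R->1, L=4; B->plug->E->R->F->L->D->refl->G->L'->C->R'->B->plug->E
Final: ciphertext=FGFCDBHE, RIGHT=1, LEFT=4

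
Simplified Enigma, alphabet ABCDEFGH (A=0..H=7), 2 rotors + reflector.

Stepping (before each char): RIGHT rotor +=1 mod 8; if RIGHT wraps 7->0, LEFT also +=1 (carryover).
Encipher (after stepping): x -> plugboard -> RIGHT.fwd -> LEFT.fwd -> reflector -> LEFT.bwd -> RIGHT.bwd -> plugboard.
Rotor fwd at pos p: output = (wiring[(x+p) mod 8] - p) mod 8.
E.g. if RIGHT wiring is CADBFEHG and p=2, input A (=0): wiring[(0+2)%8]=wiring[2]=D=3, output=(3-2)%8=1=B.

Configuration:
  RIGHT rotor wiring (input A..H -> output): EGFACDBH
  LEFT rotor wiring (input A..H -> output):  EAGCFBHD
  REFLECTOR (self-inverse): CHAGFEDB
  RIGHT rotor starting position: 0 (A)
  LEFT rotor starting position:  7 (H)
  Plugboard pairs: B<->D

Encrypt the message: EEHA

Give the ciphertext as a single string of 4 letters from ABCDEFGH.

Answer: HDGD

Derivation:
Char 1 ('E'): step: R->1, L=7; E->plug->E->R->C->L->B->refl->H->L'->D->R'->H->plug->H
Char 2 ('E'): step: R->2, L=7; E->plug->E->R->H->L->A->refl->C->L'->G->R'->B->plug->D
Char 3 ('H'): step: R->3, L=7; H->plug->H->R->C->L->B->refl->H->L'->D->R'->G->plug->G
Char 4 ('A'): step: R->4, L=7; A->plug->A->R->G->L->C->refl->A->L'->H->R'->B->plug->D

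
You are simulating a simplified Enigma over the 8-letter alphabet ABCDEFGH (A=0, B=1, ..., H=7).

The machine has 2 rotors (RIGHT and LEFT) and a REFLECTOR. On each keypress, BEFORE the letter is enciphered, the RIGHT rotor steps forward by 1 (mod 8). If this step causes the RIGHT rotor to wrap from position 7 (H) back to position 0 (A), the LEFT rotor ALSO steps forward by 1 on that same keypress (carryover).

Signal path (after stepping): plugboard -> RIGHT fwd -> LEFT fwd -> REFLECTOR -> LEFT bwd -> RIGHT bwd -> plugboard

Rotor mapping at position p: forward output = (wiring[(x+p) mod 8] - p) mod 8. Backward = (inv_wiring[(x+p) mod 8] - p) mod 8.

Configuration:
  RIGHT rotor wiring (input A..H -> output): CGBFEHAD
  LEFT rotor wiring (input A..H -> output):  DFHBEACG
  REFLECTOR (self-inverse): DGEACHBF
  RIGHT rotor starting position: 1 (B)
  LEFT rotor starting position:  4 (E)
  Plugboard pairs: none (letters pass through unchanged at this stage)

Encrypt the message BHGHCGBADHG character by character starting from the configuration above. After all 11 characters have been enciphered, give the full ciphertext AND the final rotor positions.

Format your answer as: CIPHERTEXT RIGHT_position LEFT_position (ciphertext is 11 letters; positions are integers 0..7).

Answer: FEFFFEDEEDE 4 5

Derivation:
Char 1 ('B'): step: R->2, L=4; B->plug->B->R->D->L->C->refl->E->L'->B->R'->F->plug->F
Char 2 ('H'): step: R->3, L=4; H->plug->H->R->G->L->D->refl->A->L'->A->R'->E->plug->E
Char 3 ('G'): step: R->4, L=4; G->plug->G->R->F->L->B->refl->G->L'->C->R'->F->plug->F
Char 4 ('H'): step: R->5, L=4; H->plug->H->R->H->L->F->refl->H->L'->E->R'->F->plug->F
Char 5 ('C'): step: R->6, L=4; C->plug->C->R->E->L->H->refl->F->L'->H->R'->F->plug->F
Char 6 ('G'): step: R->7, L=4; G->plug->G->R->A->L->A->refl->D->L'->G->R'->E->plug->E
Char 7 ('B'): step: R->0, L->5 (L advanced); B->plug->B->R->G->L->E->refl->C->L'->F->R'->D->plug->D
Char 8 ('A'): step: R->1, L=5; A->plug->A->R->F->L->C->refl->E->L'->G->R'->E->plug->E
Char 9 ('D'): step: R->2, L=5; D->plug->D->R->F->L->C->refl->E->L'->G->R'->E->plug->E
Char 10 ('H'): step: R->3, L=5; H->plug->H->R->G->L->E->refl->C->L'->F->R'->D->plug->D
Char 11 ('G'): step: R->4, L=5; G->plug->G->R->F->L->C->refl->E->L'->G->R'->E->plug->E
Final: ciphertext=FEFFFEDEEDE, RIGHT=4, LEFT=5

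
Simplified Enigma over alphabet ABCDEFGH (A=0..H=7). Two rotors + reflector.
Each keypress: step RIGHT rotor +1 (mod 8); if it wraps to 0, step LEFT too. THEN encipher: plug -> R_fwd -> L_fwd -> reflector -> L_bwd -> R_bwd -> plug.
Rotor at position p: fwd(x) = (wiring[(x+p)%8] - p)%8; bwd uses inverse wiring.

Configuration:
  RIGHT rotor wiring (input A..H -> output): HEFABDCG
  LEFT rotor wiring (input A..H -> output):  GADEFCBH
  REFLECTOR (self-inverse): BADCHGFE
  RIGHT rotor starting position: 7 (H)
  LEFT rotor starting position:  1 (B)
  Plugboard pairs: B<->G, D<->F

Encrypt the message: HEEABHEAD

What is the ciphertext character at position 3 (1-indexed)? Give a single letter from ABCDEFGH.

Char 1 ('H'): step: R->0, L->2 (L advanced); H->plug->H->R->G->L->E->refl->H->L'->E->R'->B->plug->G
Char 2 ('E'): step: R->1, L=2; E->plug->E->R->C->L->D->refl->C->L'->B->R'->F->plug->D
Char 3 ('E'): step: R->2, L=2; E->plug->E->R->A->L->B->refl->A->L'->D->R'->A->plug->A

A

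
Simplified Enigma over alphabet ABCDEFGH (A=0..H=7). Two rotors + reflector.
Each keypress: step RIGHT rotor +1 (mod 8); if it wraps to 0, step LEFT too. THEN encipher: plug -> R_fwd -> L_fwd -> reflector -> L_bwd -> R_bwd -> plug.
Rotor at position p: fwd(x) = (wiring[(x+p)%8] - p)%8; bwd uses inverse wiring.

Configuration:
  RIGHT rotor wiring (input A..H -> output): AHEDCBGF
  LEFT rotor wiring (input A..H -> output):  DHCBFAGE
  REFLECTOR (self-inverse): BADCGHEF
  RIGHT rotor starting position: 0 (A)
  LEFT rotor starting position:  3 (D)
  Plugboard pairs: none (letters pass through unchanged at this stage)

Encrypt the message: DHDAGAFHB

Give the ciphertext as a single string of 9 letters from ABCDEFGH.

Answer: BEHGCEBEE

Derivation:
Char 1 ('D'): step: R->1, L=3; D->plug->D->R->B->L->C->refl->D->L'->D->R'->B->plug->B
Char 2 ('H'): step: R->2, L=3; H->plug->H->R->F->L->A->refl->B->L'->E->R'->E->plug->E
Char 3 ('D'): step: R->3, L=3; D->plug->D->R->D->L->D->refl->C->L'->B->R'->H->plug->H
Char 4 ('A'): step: R->4, L=3; A->plug->A->R->G->L->E->refl->G->L'->A->R'->G->plug->G
Char 5 ('G'): step: R->5, L=3; G->plug->G->R->G->L->E->refl->G->L'->A->R'->C->plug->C
Char 6 ('A'): step: R->6, L=3; A->plug->A->R->A->L->G->refl->E->L'->G->R'->E->plug->E
Char 7 ('F'): step: R->7, L=3; F->plug->F->R->D->L->D->refl->C->L'->B->R'->B->plug->B
Char 8 ('H'): step: R->0, L->4 (L advanced); H->plug->H->R->F->L->D->refl->C->L'->C->R'->E->plug->E
Char 9 ('B'): step: R->1, L=4; B->plug->B->R->D->L->A->refl->B->L'->A->R'->E->plug->E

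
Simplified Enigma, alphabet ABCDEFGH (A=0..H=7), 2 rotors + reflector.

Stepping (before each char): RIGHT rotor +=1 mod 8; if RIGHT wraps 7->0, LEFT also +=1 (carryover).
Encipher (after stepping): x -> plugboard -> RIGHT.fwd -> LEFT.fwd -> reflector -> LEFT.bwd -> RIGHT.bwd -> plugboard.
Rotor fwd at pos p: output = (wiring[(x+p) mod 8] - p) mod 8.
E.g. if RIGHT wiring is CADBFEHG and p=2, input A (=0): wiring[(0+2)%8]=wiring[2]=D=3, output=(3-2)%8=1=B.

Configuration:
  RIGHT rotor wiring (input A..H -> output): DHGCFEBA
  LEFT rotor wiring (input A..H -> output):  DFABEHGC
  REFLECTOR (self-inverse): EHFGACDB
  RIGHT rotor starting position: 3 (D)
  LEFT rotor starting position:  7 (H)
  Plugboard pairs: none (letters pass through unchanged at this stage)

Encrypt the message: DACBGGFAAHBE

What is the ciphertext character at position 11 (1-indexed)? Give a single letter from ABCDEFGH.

Char 1 ('D'): step: R->4, L=7; D->plug->D->R->E->L->C->refl->F->L'->F->R'->C->plug->C
Char 2 ('A'): step: R->5, L=7; A->plug->A->R->H->L->H->refl->B->L'->D->R'->C->plug->C
Char 3 ('C'): step: R->6, L=7; C->plug->C->R->F->L->F->refl->C->L'->E->R'->F->plug->F
Char 4 ('B'): step: R->7, L=7; B->plug->B->R->E->L->C->refl->F->L'->F->R'->G->plug->G
Char 5 ('G'): step: R->0, L->0 (L advanced); G->plug->G->R->B->L->F->refl->C->L'->H->R'->B->plug->B
Char 6 ('G'): step: R->1, L=0; G->plug->G->R->H->L->C->refl->F->L'->B->R'->C->plug->C
Char 7 ('F'): step: R->2, L=0; F->plug->F->R->G->L->G->refl->D->L'->A->R'->B->plug->B
Char 8 ('A'): step: R->3, L=0; A->plug->A->R->H->L->C->refl->F->L'->B->R'->C->plug->C
Char 9 ('A'): step: R->4, L=0; A->plug->A->R->B->L->F->refl->C->L'->H->R'->E->plug->E
Char 10 ('H'): step: R->5, L=0; H->plug->H->R->A->L->D->refl->G->L'->G->R'->D->plug->D
Char 11 ('B'): step: R->6, L=0; B->plug->B->R->C->L->A->refl->E->L'->E->R'->F->plug->F

F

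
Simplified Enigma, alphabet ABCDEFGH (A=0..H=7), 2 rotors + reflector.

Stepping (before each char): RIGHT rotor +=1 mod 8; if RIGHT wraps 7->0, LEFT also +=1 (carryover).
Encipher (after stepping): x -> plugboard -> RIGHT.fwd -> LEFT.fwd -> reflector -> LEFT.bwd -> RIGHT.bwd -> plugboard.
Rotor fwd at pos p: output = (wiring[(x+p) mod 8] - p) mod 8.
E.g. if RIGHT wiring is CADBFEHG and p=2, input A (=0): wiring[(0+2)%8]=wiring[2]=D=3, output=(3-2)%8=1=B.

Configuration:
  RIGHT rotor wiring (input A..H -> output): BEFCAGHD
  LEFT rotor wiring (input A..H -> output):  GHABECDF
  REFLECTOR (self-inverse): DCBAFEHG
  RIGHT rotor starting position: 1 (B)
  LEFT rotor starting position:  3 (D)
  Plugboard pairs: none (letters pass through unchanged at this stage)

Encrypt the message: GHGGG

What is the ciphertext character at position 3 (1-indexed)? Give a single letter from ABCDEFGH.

Char 1 ('G'): step: R->2, L=3; G->plug->G->R->H->L->F->refl->E->L'->G->R'->C->plug->C
Char 2 ('H'): step: R->3, L=3; H->plug->H->R->C->L->H->refl->G->L'->A->R'->E->plug->E
Char 3 ('G'): step: R->4, L=3; G->plug->G->R->B->L->B->refl->C->L'->E->R'->A->plug->A

A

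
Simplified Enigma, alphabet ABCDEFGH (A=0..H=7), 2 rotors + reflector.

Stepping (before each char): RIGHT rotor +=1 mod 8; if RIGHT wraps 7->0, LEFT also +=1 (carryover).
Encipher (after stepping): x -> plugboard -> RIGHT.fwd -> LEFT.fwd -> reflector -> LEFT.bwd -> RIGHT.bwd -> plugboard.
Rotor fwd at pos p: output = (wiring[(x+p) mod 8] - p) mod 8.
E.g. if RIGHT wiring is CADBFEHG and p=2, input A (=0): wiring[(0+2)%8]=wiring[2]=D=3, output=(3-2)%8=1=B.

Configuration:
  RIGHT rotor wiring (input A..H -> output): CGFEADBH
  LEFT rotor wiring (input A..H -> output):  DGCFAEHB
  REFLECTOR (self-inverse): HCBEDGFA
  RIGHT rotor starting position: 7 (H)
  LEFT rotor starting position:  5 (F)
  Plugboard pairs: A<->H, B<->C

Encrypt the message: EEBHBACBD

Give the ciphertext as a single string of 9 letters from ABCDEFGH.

Answer: CDGEDDBAC

Derivation:
Char 1 ('E'): step: R->0, L->6 (L advanced); E->plug->E->R->A->L->B->refl->C->L'->G->R'->B->plug->C
Char 2 ('E'): step: R->1, L=6; E->plug->E->R->C->L->F->refl->G->L'->H->R'->D->plug->D
Char 3 ('B'): step: R->2, L=6; B->plug->C->R->G->L->C->refl->B->L'->A->R'->G->plug->G
Char 4 ('H'): step: R->3, L=6; H->plug->A->R->B->L->D->refl->E->L'->E->R'->E->plug->E
Char 5 ('B'): step: R->4, L=6; B->plug->C->R->F->L->H->refl->A->L'->D->R'->D->plug->D
Char 6 ('A'): step: R->5, L=6; A->plug->H->R->D->L->A->refl->H->L'->F->R'->D->plug->D
Char 7 ('C'): step: R->6, L=6; C->plug->B->R->B->L->D->refl->E->L'->E->R'->C->plug->B
Char 8 ('B'): step: R->7, L=6; B->plug->C->R->H->L->G->refl->F->L'->C->R'->H->plug->A
Char 9 ('D'): step: R->0, L->7 (L advanced); D->plug->D->R->E->L->G->refl->F->L'->G->R'->B->plug->C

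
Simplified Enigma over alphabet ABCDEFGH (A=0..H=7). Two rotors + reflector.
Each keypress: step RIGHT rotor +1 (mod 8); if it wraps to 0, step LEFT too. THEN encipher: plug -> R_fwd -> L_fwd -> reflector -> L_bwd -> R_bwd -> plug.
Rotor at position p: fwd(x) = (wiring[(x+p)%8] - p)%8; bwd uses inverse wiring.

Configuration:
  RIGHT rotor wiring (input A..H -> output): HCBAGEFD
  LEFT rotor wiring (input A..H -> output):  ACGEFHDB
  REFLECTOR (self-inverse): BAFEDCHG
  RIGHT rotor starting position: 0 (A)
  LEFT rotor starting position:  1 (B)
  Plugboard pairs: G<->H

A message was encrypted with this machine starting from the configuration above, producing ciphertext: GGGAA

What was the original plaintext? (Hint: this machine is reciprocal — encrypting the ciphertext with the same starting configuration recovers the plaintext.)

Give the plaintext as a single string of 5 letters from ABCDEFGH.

Answer: BBEEF

Derivation:
Char 1 ('G'): step: R->1, L=1; G->plug->H->R->G->L->A->refl->B->L'->A->R'->B->plug->B
Char 2 ('G'): step: R->2, L=1; G->plug->H->R->A->L->B->refl->A->L'->G->R'->B->plug->B
Char 3 ('G'): step: R->3, L=1; G->plug->H->R->G->L->A->refl->B->L'->A->R'->E->plug->E
Char 4 ('A'): step: R->4, L=1; A->plug->A->R->C->L->D->refl->E->L'->D->R'->E->plug->E
Char 5 ('A'): step: R->5, L=1; A->plug->A->R->H->L->H->refl->G->L'->E->R'->F->plug->F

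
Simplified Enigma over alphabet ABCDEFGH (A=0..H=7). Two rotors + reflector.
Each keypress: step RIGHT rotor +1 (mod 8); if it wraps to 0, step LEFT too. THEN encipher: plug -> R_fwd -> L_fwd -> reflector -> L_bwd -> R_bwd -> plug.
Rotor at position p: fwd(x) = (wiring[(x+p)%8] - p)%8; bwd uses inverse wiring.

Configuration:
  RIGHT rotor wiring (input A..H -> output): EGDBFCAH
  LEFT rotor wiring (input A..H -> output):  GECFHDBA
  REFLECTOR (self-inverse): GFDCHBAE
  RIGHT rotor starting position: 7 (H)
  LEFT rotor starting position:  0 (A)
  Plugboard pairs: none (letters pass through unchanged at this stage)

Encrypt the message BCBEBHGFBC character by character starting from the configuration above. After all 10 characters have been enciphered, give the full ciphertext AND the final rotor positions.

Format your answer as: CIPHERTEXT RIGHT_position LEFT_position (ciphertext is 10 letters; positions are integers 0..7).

Char 1 ('B'): step: R->0, L->1 (L advanced); B->plug->B->R->G->L->H->refl->E->L'->C->R'->F->plug->F
Char 2 ('C'): step: R->1, L=1; C->plug->C->R->A->L->D->refl->C->L'->E->R'->D->plug->D
Char 3 ('B'): step: R->2, L=1; B->plug->B->R->H->L->F->refl->B->L'->B->R'->A->plug->A
Char 4 ('E'): step: R->3, L=1; E->plug->E->R->E->L->C->refl->D->L'->A->R'->H->plug->H
Char 5 ('B'): step: R->4, L=1; B->plug->B->R->G->L->H->refl->E->L'->C->R'->F->plug->F
Char 6 ('H'): step: R->5, L=1; H->plug->H->R->A->L->D->refl->C->L'->E->R'->G->plug->G
Char 7 ('G'): step: R->6, L=1; G->plug->G->R->H->L->F->refl->B->L'->B->R'->B->plug->B
Char 8 ('F'): step: R->7, L=1; F->plug->F->R->G->L->H->refl->E->L'->C->R'->E->plug->E
Char 9 ('B'): step: R->0, L->2 (L advanced); B->plug->B->R->G->L->E->refl->H->L'->E->R'->A->plug->A
Char 10 ('C'): step: R->1, L=2; C->plug->C->R->A->L->A->refl->G->L'->F->R'->A->plug->A
Final: ciphertext=FDAHFGBEAA, RIGHT=1, LEFT=2

Answer: FDAHFGBEAA 1 2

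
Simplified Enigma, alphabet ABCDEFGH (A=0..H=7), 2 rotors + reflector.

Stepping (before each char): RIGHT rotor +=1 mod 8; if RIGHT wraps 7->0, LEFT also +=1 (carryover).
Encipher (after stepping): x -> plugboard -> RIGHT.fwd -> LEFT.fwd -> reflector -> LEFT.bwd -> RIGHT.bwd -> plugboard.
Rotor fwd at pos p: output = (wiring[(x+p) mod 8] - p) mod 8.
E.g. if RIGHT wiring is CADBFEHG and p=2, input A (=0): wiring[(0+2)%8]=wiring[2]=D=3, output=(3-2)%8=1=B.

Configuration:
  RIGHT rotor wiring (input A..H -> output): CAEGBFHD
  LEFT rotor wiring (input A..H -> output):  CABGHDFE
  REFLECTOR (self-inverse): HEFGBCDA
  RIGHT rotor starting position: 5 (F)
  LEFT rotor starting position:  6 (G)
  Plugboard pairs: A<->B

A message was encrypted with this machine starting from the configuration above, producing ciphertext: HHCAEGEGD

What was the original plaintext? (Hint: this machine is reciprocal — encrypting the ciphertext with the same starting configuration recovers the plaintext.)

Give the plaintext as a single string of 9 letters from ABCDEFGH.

Answer: GDFDADHFE

Derivation:
Char 1 ('H'): step: R->6, L=6; H->plug->H->R->H->L->F->refl->C->L'->D->R'->G->plug->G
Char 2 ('H'): step: R->7, L=6; H->plug->H->R->A->L->H->refl->A->L'->F->R'->D->plug->D
Char 3 ('C'): step: R->0, L->7 (L advanced); C->plug->C->R->E->L->H->refl->A->L'->F->R'->F->plug->F
Char 4 ('A'): step: R->1, L=7; A->plug->B->R->D->L->C->refl->F->L'->A->R'->D->plug->D
Char 5 ('E'): step: R->2, L=7; E->plug->E->R->F->L->A->refl->H->L'->E->R'->B->plug->A
Char 6 ('G'): step: R->3, L=7; G->plug->G->R->F->L->A->refl->H->L'->E->R'->D->plug->D
Char 7 ('E'): step: R->4, L=7; E->plug->E->R->G->L->E->refl->B->L'->C->R'->H->plug->H
Char 8 ('G'): step: R->5, L=7; G->plug->G->R->B->L->D->refl->G->L'->H->R'->F->plug->F
Char 9 ('D'): step: R->6, L=7; D->plug->D->R->C->L->B->refl->E->L'->G->R'->E->plug->E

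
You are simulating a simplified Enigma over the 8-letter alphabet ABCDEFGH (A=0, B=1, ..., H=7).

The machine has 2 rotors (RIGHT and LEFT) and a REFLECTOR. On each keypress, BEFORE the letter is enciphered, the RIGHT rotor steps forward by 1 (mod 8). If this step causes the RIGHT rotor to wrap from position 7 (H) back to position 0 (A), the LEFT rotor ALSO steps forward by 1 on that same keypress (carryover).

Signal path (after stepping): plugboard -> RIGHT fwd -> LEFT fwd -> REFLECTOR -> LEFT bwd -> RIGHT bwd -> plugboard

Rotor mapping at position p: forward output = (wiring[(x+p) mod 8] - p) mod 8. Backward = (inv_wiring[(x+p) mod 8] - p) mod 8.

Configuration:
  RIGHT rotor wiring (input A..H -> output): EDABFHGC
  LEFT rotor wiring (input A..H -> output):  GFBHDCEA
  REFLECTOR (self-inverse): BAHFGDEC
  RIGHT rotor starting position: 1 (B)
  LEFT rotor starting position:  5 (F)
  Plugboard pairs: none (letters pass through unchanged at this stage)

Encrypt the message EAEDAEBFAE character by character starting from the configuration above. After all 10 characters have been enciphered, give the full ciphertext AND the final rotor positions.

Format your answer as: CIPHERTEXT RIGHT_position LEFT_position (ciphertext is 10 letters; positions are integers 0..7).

Answer: CFCCEGDAEG 3 6

Derivation:
Char 1 ('E'): step: R->2, L=5; E->plug->E->R->E->L->A->refl->B->L'->D->R'->C->plug->C
Char 2 ('A'): step: R->3, L=5; A->plug->A->R->G->L->C->refl->H->L'->B->R'->F->plug->F
Char 3 ('E'): step: R->4, L=5; E->plug->E->R->A->L->F->refl->D->L'->C->R'->C->plug->C
Char 4 ('D'): step: R->5, L=5; D->plug->D->R->H->L->G->refl->E->L'->F->R'->C->plug->C
Char 5 ('A'): step: R->6, L=5; A->plug->A->R->A->L->F->refl->D->L'->C->R'->E->plug->E
Char 6 ('E'): step: R->7, L=5; E->plug->E->R->C->L->D->refl->F->L'->A->R'->G->plug->G
Char 7 ('B'): step: R->0, L->6 (L advanced); B->plug->B->R->D->L->H->refl->C->L'->B->R'->D->plug->D
Char 8 ('F'): step: R->1, L=6; F->plug->F->R->F->L->B->refl->A->L'->C->R'->A->plug->A
Char 9 ('A'): step: R->2, L=6; A->plug->A->R->G->L->F->refl->D->L'->E->R'->E->plug->E
Char 10 ('E'): step: R->3, L=6; E->plug->E->R->H->L->E->refl->G->L'->A->R'->G->plug->G
Final: ciphertext=CFCCEGDAEG, RIGHT=3, LEFT=6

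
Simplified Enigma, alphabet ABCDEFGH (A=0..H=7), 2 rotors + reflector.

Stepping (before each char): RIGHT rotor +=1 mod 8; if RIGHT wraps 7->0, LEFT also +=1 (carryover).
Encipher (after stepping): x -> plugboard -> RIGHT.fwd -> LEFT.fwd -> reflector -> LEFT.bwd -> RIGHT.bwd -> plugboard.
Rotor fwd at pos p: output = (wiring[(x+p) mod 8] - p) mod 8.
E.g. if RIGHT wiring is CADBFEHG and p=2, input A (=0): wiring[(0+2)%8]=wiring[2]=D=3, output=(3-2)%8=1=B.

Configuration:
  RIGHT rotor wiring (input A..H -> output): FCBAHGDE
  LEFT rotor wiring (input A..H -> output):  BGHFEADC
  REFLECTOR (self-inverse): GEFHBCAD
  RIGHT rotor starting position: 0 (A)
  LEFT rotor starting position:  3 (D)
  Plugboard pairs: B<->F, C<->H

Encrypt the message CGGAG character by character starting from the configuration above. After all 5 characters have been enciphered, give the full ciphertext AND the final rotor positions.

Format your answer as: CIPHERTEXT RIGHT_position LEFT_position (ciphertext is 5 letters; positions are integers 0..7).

Answer: DHEGE 5 3

Derivation:
Char 1 ('C'): step: R->1, L=3; C->plug->H->R->E->L->H->refl->D->L'->G->R'->D->plug->D
Char 2 ('G'): step: R->2, L=3; G->plug->G->R->D->L->A->refl->G->L'->F->R'->C->plug->H
Char 3 ('G'): step: R->3, L=3; G->plug->G->R->H->L->E->refl->B->L'->B->R'->E->plug->E
Char 4 ('A'): step: R->4, L=3; A->plug->A->R->D->L->A->refl->G->L'->F->R'->G->plug->G
Char 5 ('G'): step: R->5, L=3; G->plug->G->R->D->L->A->refl->G->L'->F->R'->E->plug->E
Final: ciphertext=DHEGE, RIGHT=5, LEFT=3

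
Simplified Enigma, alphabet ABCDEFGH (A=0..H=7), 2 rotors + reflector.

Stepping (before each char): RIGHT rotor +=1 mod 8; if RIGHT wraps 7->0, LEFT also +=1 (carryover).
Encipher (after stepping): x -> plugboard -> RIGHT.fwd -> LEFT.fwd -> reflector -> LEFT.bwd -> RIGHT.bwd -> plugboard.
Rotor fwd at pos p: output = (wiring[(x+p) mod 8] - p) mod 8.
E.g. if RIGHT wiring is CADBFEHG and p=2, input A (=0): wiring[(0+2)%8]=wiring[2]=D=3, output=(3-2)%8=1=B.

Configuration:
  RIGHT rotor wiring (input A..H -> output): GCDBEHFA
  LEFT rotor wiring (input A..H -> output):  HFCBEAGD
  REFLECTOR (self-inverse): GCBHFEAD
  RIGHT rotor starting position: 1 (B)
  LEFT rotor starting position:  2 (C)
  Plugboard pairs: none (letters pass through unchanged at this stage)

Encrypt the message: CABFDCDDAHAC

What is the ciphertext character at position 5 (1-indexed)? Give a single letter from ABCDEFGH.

Char 1 ('C'): step: R->2, L=2; C->plug->C->R->C->L->C->refl->B->L'->F->R'->D->plug->D
Char 2 ('A'): step: R->3, L=2; A->plug->A->R->G->L->F->refl->E->L'->E->R'->C->plug->C
Char 3 ('B'): step: R->4, L=2; B->plug->B->R->D->L->G->refl->A->L'->A->R'->A->plug->A
Char 4 ('F'): step: R->5, L=2; F->plug->F->R->G->L->F->refl->E->L'->E->R'->G->plug->G
Char 5 ('D'): step: R->6, L=2; D->plug->D->R->E->L->E->refl->F->L'->G->R'->G->plug->G

G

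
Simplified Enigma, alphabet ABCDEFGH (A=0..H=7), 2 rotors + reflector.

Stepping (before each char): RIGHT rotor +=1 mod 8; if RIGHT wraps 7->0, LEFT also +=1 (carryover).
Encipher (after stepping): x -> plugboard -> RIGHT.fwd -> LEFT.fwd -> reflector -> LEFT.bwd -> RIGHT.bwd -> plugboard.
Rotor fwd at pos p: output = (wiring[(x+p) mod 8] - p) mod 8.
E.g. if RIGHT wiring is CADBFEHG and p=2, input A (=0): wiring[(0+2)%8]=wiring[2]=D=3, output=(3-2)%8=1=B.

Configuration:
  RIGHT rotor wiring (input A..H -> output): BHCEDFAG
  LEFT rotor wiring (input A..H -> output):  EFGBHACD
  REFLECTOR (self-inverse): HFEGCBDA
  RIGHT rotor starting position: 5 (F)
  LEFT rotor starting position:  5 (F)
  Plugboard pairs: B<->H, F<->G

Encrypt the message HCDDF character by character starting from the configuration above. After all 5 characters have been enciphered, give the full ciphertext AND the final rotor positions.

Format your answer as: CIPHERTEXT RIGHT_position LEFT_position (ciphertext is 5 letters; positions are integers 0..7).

Char 1 ('H'): step: R->6, L=5; H->plug->B->R->A->L->D->refl->G->L'->C->R'->A->plug->A
Char 2 ('C'): step: R->7, L=5; C->plug->C->R->A->L->D->refl->G->L'->C->R'->B->plug->H
Char 3 ('D'): step: R->0, L->6 (L advanced); D->plug->D->R->E->L->A->refl->H->L'->D->R'->E->plug->E
Char 4 ('D'): step: R->1, L=6; D->plug->D->R->C->L->G->refl->D->L'->F->R'->G->plug->F
Char 5 ('F'): step: R->2, L=6; F->plug->G->R->H->L->C->refl->E->L'->A->R'->A->plug->A
Final: ciphertext=AHEFA, RIGHT=2, LEFT=6

Answer: AHEFA 2 6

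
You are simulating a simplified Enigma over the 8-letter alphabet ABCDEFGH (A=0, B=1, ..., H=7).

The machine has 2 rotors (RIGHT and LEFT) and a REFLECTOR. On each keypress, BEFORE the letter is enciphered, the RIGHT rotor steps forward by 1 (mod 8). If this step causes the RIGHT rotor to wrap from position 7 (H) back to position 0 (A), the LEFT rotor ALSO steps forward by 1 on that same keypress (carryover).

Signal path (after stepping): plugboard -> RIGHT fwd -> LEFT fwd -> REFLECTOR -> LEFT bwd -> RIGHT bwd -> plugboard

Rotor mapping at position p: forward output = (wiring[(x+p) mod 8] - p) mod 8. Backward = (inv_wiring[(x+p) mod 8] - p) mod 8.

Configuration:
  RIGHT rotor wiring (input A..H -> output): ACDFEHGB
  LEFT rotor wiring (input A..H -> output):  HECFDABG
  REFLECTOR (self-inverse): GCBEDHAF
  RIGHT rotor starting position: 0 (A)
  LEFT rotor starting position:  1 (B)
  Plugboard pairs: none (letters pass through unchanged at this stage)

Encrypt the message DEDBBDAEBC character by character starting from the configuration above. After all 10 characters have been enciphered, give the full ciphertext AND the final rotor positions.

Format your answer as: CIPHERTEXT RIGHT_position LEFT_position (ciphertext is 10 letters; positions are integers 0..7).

Answer: AGBHDGGGHF 2 2

Derivation:
Char 1 ('D'): step: R->1, L=1; D->plug->D->R->D->L->C->refl->B->L'->B->R'->A->plug->A
Char 2 ('E'): step: R->2, L=1; E->plug->E->R->E->L->H->refl->F->L'->G->R'->G->plug->G
Char 3 ('D'): step: R->3, L=1; D->plug->D->R->D->L->C->refl->B->L'->B->R'->B->plug->B
Char 4 ('B'): step: R->4, L=1; B->plug->B->R->D->L->C->refl->B->L'->B->R'->H->plug->H
Char 5 ('B'): step: R->5, L=1; B->plug->B->R->B->L->B->refl->C->L'->D->R'->D->plug->D
Char 6 ('D'): step: R->6, L=1; D->plug->D->R->E->L->H->refl->F->L'->G->R'->G->plug->G
Char 7 ('A'): step: R->7, L=1; A->plug->A->R->C->L->E->refl->D->L'->A->R'->G->plug->G
Char 8 ('E'): step: R->0, L->2 (L advanced); E->plug->E->R->E->L->H->refl->F->L'->G->R'->G->plug->G
Char 9 ('B'): step: R->1, L=2; B->plug->B->R->C->L->B->refl->C->L'->H->R'->H->plug->H
Char 10 ('C'): step: R->2, L=2; C->plug->C->R->C->L->B->refl->C->L'->H->R'->F->plug->F
Final: ciphertext=AGBHDGGGHF, RIGHT=2, LEFT=2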